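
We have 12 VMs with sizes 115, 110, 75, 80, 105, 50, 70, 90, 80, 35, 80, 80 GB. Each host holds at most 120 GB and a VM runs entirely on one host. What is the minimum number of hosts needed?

Total = 115 + 110 + 105 + 90 + 80 + 80 + 80 + 80 + 75 + 70 + 50 + 35 = 970 GB.
Lower bound: ⌈970/120⌉ = 9 hosts.
Also, 10 VMs each exceed 60 GB, and no two of those can share a host, so at least 10 hosts are needed.
A packing using 10 hosts:
  host 1: 115 = 115
  host 2: 110 = 110
  host 3: 105 = 105
  host 4: 90 = 90
  host 5: 80 + 35 = 115
  host 6: 80 = 80
  host 7: 80 = 80
  host 8: 80 = 80
  host 9: 75 = 75
  host 10: 70 + 50 = 120
This matches the lower bound, so 10 is optimal.

10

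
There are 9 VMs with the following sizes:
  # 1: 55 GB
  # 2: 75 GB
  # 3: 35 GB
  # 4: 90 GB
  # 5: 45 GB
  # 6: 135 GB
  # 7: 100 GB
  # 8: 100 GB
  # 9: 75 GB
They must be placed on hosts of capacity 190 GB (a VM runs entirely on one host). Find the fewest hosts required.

Total = 135 + 100 + 100 + 90 + 75 + 75 + 55 + 45 + 35 = 710 GB.
Lower bound: ⌈710/190⌉ = 4 hosts.
A packing using 4 hosts:
  host 1: 135 + 55 = 190
  host 2: 100 + 90 = 190
  host 3: 100 + 75 = 175
  host 4: 75 + 45 + 35 = 155
This matches the lower bound, so 4 is optimal.

4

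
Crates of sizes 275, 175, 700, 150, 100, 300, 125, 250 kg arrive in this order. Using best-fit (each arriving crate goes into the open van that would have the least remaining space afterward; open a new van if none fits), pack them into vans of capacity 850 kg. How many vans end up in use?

3

  275 → van 1 (new)  [load 275/850]
  175 → van 1  [load 450/850]
  700 → van 2 (new)  [load 700/850]
  150 → van 2  [load 850/850]
  100 → van 1  [load 550/850]
  300 → van 1  [load 850/850]
  125 → van 3 (new)  [load 125/850]
  250 → van 3  [load 375/850]
3 vans opened.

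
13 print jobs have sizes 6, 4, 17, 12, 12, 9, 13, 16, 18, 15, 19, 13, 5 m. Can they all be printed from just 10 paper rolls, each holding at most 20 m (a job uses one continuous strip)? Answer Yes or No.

Yes

A valid assignment using 10 paper rolls:
  roll 1: 19 = 19
  roll 2: 18 = 18
  roll 3: 17 = 17
  roll 4: 16 + 4 = 20
  roll 5: 15 + 5 = 20
  roll 6: 13 + 6 = 19
  roll 7: 13 = 13
  roll 8: 12 = 12
  roll 9: 12 = 12
  roll 10: 9 = 9
Every load is within 20 m, so 10 paper rolls suffice.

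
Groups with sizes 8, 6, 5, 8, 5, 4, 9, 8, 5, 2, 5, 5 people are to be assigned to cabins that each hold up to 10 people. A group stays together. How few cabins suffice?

8

Total = 9 + 8 + 8 + 8 + 6 + 5 + 5 + 5 + 5 + 5 + 4 + 2 = 70 people.
Lower bound: ⌈70/10⌉ = 7 cabins.
A packing using 8 cabins:
  cabin 1: 9 = 9
  cabin 2: 8 + 2 = 10
  cabin 3: 8 = 8
  cabin 4: 8 = 8
  cabin 5: 6 + 4 = 10
  cabin 6: 5 + 5 = 10
  cabin 7: 5 + 5 = 10
  cabin 8: 5 = 5
No arrangement into 7 cabins stays within capacity, so 8 is optimal.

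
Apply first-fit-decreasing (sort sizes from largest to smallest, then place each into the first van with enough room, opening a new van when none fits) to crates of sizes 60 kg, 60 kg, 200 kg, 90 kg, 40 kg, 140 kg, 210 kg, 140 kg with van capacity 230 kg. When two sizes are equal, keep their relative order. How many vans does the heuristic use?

5

Sorted descending: 210, 200, 140, 140, 90, 60, 60, 40.
  210 → van 1 (new)  [load 210/230]
  200 → van 2 (new)  [load 200/230]
  140 → van 3 (new)  [load 140/230]
  140 → van 4 (new)  [load 140/230]
  90 → van 3  [load 230/230]
  60 → van 4  [load 200/230]
  60 → van 5 (new)  [load 60/230]
  40 → van 5  [load 100/230]
5 vans opened.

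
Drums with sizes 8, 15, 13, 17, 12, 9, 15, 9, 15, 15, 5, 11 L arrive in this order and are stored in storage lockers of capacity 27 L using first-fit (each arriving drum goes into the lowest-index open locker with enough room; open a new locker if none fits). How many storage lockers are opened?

  8 → locker 1 (new)  [load 8/27]
  15 → locker 1  [load 23/27]
  13 → locker 2 (new)  [load 13/27]
  17 → locker 3 (new)  [load 17/27]
  12 → locker 2  [load 25/27]
  9 → locker 3  [load 26/27]
  15 → locker 4 (new)  [load 15/27]
  9 → locker 4  [load 24/27]
  15 → locker 5 (new)  [load 15/27]
  15 → locker 6 (new)  [load 15/27]
  5 → locker 5  [load 20/27]
  11 → locker 6  [load 26/27]
6 storage lockers opened.

6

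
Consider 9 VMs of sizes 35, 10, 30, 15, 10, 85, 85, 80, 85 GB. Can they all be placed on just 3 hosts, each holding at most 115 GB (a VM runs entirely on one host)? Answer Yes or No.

Total = 435 GB; ⌈435/115⌉ = 4.
At least 4 hosts are required, but only 3 are allowed.

No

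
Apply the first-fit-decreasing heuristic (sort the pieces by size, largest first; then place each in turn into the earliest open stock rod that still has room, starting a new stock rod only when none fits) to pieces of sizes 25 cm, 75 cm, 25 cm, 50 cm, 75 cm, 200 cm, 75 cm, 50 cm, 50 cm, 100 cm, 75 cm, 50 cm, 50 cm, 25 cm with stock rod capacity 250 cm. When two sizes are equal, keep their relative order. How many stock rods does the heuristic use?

Sorted descending: 200, 100, 75, 75, 75, 75, 50, 50, 50, 50, 50, 25, 25, 25.
  200 → stock rod 1 (new)  [load 200/250]
  100 → stock rod 2 (new)  [load 100/250]
  75 → stock rod 2  [load 175/250]
  75 → stock rod 2  [load 250/250]
  75 → stock rod 3 (new)  [load 75/250]
  75 → stock rod 3  [load 150/250]
  50 → stock rod 1  [load 250/250]
  50 → stock rod 3  [load 200/250]
  50 → stock rod 3  [load 250/250]
  50 → stock rod 4 (new)  [load 50/250]
  50 → stock rod 4  [load 100/250]
  25 → stock rod 4  [load 125/250]
  25 → stock rod 4  [load 150/250]
  25 → stock rod 4  [load 175/250]
4 stock rods opened.

4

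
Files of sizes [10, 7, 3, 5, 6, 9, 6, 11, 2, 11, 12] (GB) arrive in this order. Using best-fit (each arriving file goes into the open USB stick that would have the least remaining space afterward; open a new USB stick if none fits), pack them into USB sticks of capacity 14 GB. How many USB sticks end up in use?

7

  10 → USB stick 1 (new)  [load 10/14]
  7 → USB stick 2 (new)  [load 7/14]
  3 → USB stick 1  [load 13/14]
  5 → USB stick 2  [load 12/14]
  6 → USB stick 3 (new)  [load 6/14]
  9 → USB stick 4 (new)  [load 9/14]
  6 → USB stick 3  [load 12/14]
  11 → USB stick 5 (new)  [load 11/14]
  2 → USB stick 2  [load 14/14]
  11 → USB stick 6 (new)  [load 11/14]
  12 → USB stick 7 (new)  [load 12/14]
7 USB sticks opened.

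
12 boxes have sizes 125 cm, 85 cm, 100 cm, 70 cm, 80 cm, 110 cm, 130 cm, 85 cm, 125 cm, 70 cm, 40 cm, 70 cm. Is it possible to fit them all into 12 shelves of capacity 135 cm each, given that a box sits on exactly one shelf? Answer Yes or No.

A valid assignment using 11 shelves:
  shelf 1: 130 = 130
  shelf 2: 125 = 125
  shelf 3: 125 = 125
  shelf 4: 110 = 110
  shelf 5: 100 = 100
  shelf 6: 85 + 40 = 125
  shelf 7: 85 = 85
  shelf 8: 80 = 80
  shelf 9: 70 = 70
  shelf 10: 70 = 70
  shelf 11: 70 = 70
That uses only 11 ≤ 12, so 12 shelves are enough.

Yes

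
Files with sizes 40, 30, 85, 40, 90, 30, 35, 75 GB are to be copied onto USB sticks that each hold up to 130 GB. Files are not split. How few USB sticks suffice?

Total = 90 + 85 + 75 + 40 + 40 + 35 + 30 + 30 = 425 GB.
Lower bound: ⌈425/130⌉ = 4 USB sticks.
A packing using 4 USB sticks:
  USB stick 1: 90 + 40 = 130
  USB stick 2: 85 + 40 = 125
  USB stick 3: 75 + 35 = 110
  USB stick 4: 30 + 30 = 60
This matches the lower bound, so 4 is optimal.

4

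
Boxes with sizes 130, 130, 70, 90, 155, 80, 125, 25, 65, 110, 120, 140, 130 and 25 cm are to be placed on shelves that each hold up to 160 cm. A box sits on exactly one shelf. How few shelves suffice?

10

Total = 155 + 140 + 130 + 130 + 130 + 125 + 120 + 110 + 90 + 80 + 70 + 65 + 25 + 25 = 1395 cm.
Lower bound: ⌈1395/160⌉ = 9 shelves.
A packing using 10 shelves:
  shelf 1: 155 = 155
  shelf 2: 140 = 140
  shelf 3: 130 + 25 = 155
  shelf 4: 130 + 25 = 155
  shelf 5: 130 = 130
  shelf 6: 125 = 125
  shelf 7: 120 = 120
  shelf 8: 110 = 110
  shelf 9: 90 + 70 = 160
  shelf 10: 80 + 65 = 145
No arrangement into 9 shelves stays within capacity, so 10 is optimal.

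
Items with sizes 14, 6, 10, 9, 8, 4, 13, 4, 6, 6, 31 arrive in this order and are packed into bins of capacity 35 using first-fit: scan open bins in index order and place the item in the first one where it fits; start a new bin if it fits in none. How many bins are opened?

  14 → bin 1 (new)  [load 14/35]
  6 → bin 1  [load 20/35]
  10 → bin 1  [load 30/35]
  9 → bin 2 (new)  [load 9/35]
  8 → bin 2  [load 17/35]
  4 → bin 1  [load 34/35]
  13 → bin 2  [load 30/35]
  4 → bin 2  [load 34/35]
  6 → bin 3 (new)  [load 6/35]
  6 → bin 3  [load 12/35]
  31 → bin 4 (new)  [load 31/35]
4 bins opened.

4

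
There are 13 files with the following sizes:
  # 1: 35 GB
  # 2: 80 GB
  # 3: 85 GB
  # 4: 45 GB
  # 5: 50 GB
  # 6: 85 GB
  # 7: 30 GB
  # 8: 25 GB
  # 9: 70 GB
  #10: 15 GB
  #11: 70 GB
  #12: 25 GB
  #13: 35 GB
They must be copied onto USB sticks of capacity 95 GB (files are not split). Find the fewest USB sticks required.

Total = 85 + 85 + 80 + 70 + 70 + 50 + 45 + 35 + 35 + 30 + 25 + 25 + 15 = 650 GB.
Lower bound: ⌈650/95⌉ = 7 USB sticks.
A packing using 8 USB sticks:
  USB stick 1: 85 = 85
  USB stick 2: 85 = 85
  USB stick 3: 80 + 15 = 95
  USB stick 4: 70 + 25 = 95
  USB stick 5: 70 + 25 = 95
  USB stick 6: 50 + 45 = 95
  USB stick 7: 35 + 35 = 70
  USB stick 8: 30 = 30
No arrangement into 7 USB sticks stays within capacity, so 8 is optimal.

8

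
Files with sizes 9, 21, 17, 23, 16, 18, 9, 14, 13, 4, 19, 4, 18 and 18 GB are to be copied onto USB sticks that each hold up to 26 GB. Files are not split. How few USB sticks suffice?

Total = 23 + 21 + 19 + 18 + 18 + 18 + 17 + 16 + 14 + 13 + 9 + 9 + 4 + 4 = 203 GB.
Lower bound: ⌈203/26⌉ = 8 USB sticks.
Also, 9 files each exceed 13 GB, and no two of those can share a USB stick, so at least 9 USB sticks are needed.
A packing using 10 USB sticks:
  USB stick 1: 23 = 23
  USB stick 2: 21 + 4 = 25
  USB stick 3: 19 + 4 = 23
  USB stick 4: 18 = 18
  USB stick 5: 18 = 18
  USB stick 6: 18 = 18
  USB stick 7: 17 + 9 = 26
  USB stick 8: 16 + 9 = 25
  USB stick 9: 14 = 14
  USB stick 10: 13 = 13
No arrangement into 9 USB sticks stays within capacity, so 10 is optimal.

10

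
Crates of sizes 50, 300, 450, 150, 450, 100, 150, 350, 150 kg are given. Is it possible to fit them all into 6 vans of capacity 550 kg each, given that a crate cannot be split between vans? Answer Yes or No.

A valid assignment using 5 vans:
  van 1: 450 + 100 = 550
  van 2: 450 + 50 = 500
  van 3: 350 + 150 = 500
  van 4: 300 + 150 = 450
  van 5: 150 = 150
That uses only 5 ≤ 6, so 6 vans are enough.

Yes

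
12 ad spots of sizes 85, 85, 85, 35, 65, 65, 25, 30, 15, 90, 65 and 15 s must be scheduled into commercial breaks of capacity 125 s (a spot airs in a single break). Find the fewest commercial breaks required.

Total = 90 + 85 + 85 + 85 + 65 + 65 + 65 + 35 + 30 + 25 + 15 + 15 = 660 s.
Lower bound: ⌈660/125⌉ = 6 commercial breaks.
Also, 7 ad spots each exceed 125/2 s, and no two of those can share a break, so at least 7 commercial breaks are needed.
A packing using 7 commercial breaks:
  break 1: 90 + 35 = 125
  break 2: 85 + 30 = 115
  break 3: 85 + 25 + 15 = 125
  break 4: 85 + 15 = 100
  break 5: 65 = 65
  break 6: 65 = 65
  break 7: 65 = 65
This matches the lower bound, so 7 is optimal.

7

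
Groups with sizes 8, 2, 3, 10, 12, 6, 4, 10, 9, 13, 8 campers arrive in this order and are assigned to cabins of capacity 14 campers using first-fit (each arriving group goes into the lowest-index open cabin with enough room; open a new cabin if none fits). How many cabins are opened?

  8 → cabin 1 (new)  [load 8/14]
  2 → cabin 1  [load 10/14]
  3 → cabin 1  [load 13/14]
  10 → cabin 2 (new)  [load 10/14]
  12 → cabin 3 (new)  [load 12/14]
  6 → cabin 4 (new)  [load 6/14]
  4 → cabin 2  [load 14/14]
  10 → cabin 5 (new)  [load 10/14]
  9 → cabin 6 (new)  [load 9/14]
  13 → cabin 7 (new)  [load 13/14]
  8 → cabin 4  [load 14/14]
7 cabins opened.

7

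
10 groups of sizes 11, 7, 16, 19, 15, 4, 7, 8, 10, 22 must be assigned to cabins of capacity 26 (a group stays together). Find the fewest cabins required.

Total = 22 + 19 + 16 + 15 + 11 + 10 + 8 + 7 + 7 + 4 = 119.
Lower bound: ⌈119/26⌉ = 5 cabins.
A packing using 5 cabins:
  cabin 1: 22 + 4 = 26
  cabin 2: 19 + 7 = 26
  cabin 3: 16 + 10 = 26
  cabin 4: 15 + 11 = 26
  cabin 5: 8 + 7 = 15
This matches the lower bound, so 5 is optimal.

5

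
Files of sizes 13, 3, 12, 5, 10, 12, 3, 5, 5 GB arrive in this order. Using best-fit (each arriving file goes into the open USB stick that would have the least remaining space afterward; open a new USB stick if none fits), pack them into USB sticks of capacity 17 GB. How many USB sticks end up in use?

  13 → USB stick 1 (new)  [load 13/17]
  3 → USB stick 1  [load 16/17]
  12 → USB stick 2 (new)  [load 12/17]
  5 → USB stick 2  [load 17/17]
  10 → USB stick 3 (new)  [load 10/17]
  12 → USB stick 4 (new)  [load 12/17]
  3 → USB stick 4  [load 15/17]
  5 → USB stick 3  [load 15/17]
  5 → USB stick 5 (new)  [load 5/17]
5 USB sticks opened.

5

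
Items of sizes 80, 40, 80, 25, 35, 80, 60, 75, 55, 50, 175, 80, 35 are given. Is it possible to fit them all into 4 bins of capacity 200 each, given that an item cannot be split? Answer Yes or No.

No

Total = 870; ⌈870/200⌉ = 5.
At least 5 bins are required, but only 4 are allowed.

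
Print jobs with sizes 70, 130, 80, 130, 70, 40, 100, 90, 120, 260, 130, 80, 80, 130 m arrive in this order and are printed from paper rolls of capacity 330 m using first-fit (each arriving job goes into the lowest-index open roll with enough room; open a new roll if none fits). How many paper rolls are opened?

6

  70 → roll 1 (new)  [load 70/330]
  130 → roll 1  [load 200/330]
  80 → roll 1  [load 280/330]
  130 → roll 2 (new)  [load 130/330]
  70 → roll 2  [load 200/330]
  40 → roll 1  [load 320/330]
  100 → roll 2  [load 300/330]
  90 → roll 3 (new)  [load 90/330]
  120 → roll 3  [load 210/330]
  260 → roll 4 (new)  [load 260/330]
  130 → roll 5 (new)  [load 130/330]
  80 → roll 3  [load 290/330]
  80 → roll 5  [load 210/330]
  130 → roll 6 (new)  [load 130/330]
6 paper rolls opened.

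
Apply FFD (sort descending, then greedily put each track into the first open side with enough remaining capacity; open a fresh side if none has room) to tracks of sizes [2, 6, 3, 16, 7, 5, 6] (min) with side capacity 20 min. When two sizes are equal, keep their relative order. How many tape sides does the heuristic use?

3

Sorted descending: 16, 7, 6, 6, 5, 3, 2.
  16 → side 1 (new)  [load 16/20]
  7 → side 2 (new)  [load 7/20]
  6 → side 2  [load 13/20]
  6 → side 2  [load 19/20]
  5 → side 3 (new)  [load 5/20]
  3 → side 1  [load 19/20]
  2 → side 3  [load 7/20]
3 tape sides opened.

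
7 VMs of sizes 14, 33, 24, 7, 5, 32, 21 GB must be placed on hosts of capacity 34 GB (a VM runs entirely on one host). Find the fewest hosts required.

5

Total = 33 + 32 + 24 + 21 + 14 + 7 + 5 = 136 GB.
Lower bound: ⌈136/34⌉ = 4 hosts.
A packing using 5 hosts:
  host 1: 33 = 33
  host 2: 32 = 32
  host 3: 24 + 7 = 31
  host 4: 21 + 5 = 26
  host 5: 14 = 14
No arrangement into 4 hosts stays within capacity, so 5 is optimal.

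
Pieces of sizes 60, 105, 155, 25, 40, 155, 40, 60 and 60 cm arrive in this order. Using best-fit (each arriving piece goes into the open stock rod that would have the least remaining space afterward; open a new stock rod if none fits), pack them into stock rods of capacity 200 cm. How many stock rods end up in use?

4

  60 → stock rod 1 (new)  [load 60/200]
  105 → stock rod 1  [load 165/200]
  155 → stock rod 2 (new)  [load 155/200]
  25 → stock rod 1  [load 190/200]
  40 → stock rod 2  [load 195/200]
  155 → stock rod 3 (new)  [load 155/200]
  40 → stock rod 3  [load 195/200]
  60 → stock rod 4 (new)  [load 60/200]
  60 → stock rod 4  [load 120/200]
4 stock rods opened.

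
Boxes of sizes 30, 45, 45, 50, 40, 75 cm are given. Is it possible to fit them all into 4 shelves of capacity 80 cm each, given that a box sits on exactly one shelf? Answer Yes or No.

No

Total = 285 cm; ⌈285/80⌉ = 4.
The bound of 4 does not rule out 4, but exhaustive search shows no assignment into 4 shelves of capacity 80 cm exists — the minimum is 5.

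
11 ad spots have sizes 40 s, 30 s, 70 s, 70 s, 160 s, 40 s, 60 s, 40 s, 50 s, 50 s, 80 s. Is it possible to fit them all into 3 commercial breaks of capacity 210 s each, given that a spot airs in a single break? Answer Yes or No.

Total = 690 s; ⌈690/210⌉ = 4.
At least 4 commercial breaks are required, but only 3 are allowed.

No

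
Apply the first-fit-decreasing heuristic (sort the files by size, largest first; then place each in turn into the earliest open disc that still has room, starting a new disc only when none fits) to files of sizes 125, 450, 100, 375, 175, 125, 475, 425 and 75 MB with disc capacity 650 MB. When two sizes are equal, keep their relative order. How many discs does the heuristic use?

Sorted descending: 475, 450, 425, 375, 175, 125, 125, 100, 75.
  475 → disc 1 (new)  [load 475/650]
  450 → disc 2 (new)  [load 450/650]
  425 → disc 3 (new)  [load 425/650]
  375 → disc 4 (new)  [load 375/650]
  175 → disc 1  [load 650/650]
  125 → disc 2  [load 575/650]
  125 → disc 3  [load 550/650]
  100 → disc 3  [load 650/650]
  75 → disc 2  [load 650/650]
4 discs opened.

4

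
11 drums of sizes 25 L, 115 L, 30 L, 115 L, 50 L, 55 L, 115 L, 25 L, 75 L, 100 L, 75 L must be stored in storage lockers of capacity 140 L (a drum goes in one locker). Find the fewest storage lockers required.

Total = 115 + 115 + 115 + 100 + 75 + 75 + 55 + 50 + 30 + 25 + 25 = 780 L.
Lower bound: ⌈780/140⌉ = 6 storage lockers.
A packing using 6 storage lockers:
  locker 1: 115 + 25 = 140
  locker 2: 115 + 25 = 140
  locker 3: 115 = 115
  locker 4: 100 + 30 = 130
  locker 5: 75 + 55 = 130
  locker 6: 75 + 50 = 125
This matches the lower bound, so 6 is optimal.

6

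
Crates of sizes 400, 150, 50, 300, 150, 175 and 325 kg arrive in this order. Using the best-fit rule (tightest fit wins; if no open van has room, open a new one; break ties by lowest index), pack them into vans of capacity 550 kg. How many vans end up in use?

  400 → van 1 (new)  [load 400/550]
  150 → van 1  [load 550/550]
  50 → van 2 (new)  [load 50/550]
  300 → van 2  [load 350/550]
  150 → van 2  [load 500/550]
  175 → van 3 (new)  [load 175/550]
  325 → van 3  [load 500/550]
3 vans opened.

3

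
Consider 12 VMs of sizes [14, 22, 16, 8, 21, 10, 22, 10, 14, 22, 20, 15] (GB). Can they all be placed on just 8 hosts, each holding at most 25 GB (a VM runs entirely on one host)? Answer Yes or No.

No

Total = 194 GB; ⌈194/25⌉ = 8.
9 VMs each exceed half the capacity and cannot share a host, forcing at least 9 hosts.
At least 9 hosts are required, but only 8 are allowed.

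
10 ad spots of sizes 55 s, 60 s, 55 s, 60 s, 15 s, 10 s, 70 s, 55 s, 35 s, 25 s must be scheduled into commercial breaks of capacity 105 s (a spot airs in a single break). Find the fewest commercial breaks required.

Total = 70 + 60 + 60 + 55 + 55 + 55 + 35 + 25 + 15 + 10 = 440 s.
Lower bound: ⌈440/105⌉ = 5 commercial breaks.
Also, 6 ad spots each exceed 105/2 s, and no two of those can share a break, so at least 6 commercial breaks are needed.
A packing using 6 commercial breaks:
  break 1: 70 + 35 = 105
  break 2: 60 + 25 + 15 = 100
  break 3: 60 + 10 = 70
  break 4: 55 = 55
  break 5: 55 = 55
  break 6: 55 = 55
This matches the lower bound, so 6 is optimal.

6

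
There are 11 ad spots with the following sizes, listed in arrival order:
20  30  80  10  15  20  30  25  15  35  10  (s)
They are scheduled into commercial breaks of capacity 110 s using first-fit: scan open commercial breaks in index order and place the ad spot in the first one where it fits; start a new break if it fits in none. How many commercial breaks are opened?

  20 → break 1 (new)  [load 20/110]
  30 → break 1  [load 50/110]
  80 → break 2 (new)  [load 80/110]
  10 → break 1  [load 60/110]
  15 → break 1  [load 75/110]
  20 → break 1  [load 95/110]
  30 → break 2  [load 110/110]
  25 → break 3 (new)  [load 25/110]
  15 → break 1  [load 110/110]
  35 → break 3  [load 60/110]
  10 → break 3  [load 70/110]
3 commercial breaks opened.

3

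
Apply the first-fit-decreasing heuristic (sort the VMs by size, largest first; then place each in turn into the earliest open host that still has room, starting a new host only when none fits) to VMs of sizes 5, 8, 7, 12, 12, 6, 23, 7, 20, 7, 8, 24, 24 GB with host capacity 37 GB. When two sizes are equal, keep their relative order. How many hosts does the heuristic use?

5

Sorted descending: 24, 24, 23, 20, 12, 12, 8, 8, 7, 7, 7, 6, 5.
  24 → host 1 (new)  [load 24/37]
  24 → host 2 (new)  [load 24/37]
  23 → host 3 (new)  [load 23/37]
  20 → host 4 (new)  [load 20/37]
  12 → host 1  [load 36/37]
  12 → host 2  [load 36/37]
  8 → host 3  [load 31/37]
  8 → host 4  [load 28/37]
  7 → host 4  [load 35/37]
  7 → host 5 (new)  [load 7/37]
  7 → host 5  [load 14/37]
  6 → host 3  [load 37/37]
  5 → host 5  [load 19/37]
5 hosts opened.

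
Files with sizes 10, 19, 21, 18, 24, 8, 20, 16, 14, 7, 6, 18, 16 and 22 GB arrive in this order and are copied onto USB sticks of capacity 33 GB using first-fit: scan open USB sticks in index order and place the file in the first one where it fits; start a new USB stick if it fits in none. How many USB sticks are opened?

  10 → USB stick 1 (new)  [load 10/33]
  19 → USB stick 1  [load 29/33]
  21 → USB stick 2 (new)  [load 21/33]
  18 → USB stick 3 (new)  [load 18/33]
  24 → USB stick 4 (new)  [load 24/33]
  8 → USB stick 2  [load 29/33]
  20 → USB stick 5 (new)  [load 20/33]
  16 → USB stick 6 (new)  [load 16/33]
  14 → USB stick 3  [load 32/33]
  7 → USB stick 4  [load 31/33]
  6 → USB stick 5  [load 26/33]
  18 → USB stick 7 (new)  [load 18/33]
  16 → USB stick 6  [load 32/33]
  22 → USB stick 8 (new)  [load 22/33]
8 USB sticks opened.

8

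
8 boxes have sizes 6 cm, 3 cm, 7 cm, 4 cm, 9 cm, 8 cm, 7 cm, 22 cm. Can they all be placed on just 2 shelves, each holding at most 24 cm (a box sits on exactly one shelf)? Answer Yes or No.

No

Total = 66 cm; ⌈66/24⌉ = 3.
At least 3 shelves are required, but only 2 are allowed.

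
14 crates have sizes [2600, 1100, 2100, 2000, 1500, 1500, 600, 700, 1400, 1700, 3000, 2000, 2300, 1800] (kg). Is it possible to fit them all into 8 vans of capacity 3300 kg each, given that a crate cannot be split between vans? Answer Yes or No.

No

Total = 24300 kg; ⌈24300/3300⌉ = 8.
The bound of 8 does not rule out 8, but exhaustive search shows no assignment into 8 vans of capacity 3300 kg exists — the minimum is 9.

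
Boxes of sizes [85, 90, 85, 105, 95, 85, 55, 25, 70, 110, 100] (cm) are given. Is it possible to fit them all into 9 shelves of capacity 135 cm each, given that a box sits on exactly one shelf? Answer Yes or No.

A valid assignment using 9 shelves:
  shelf 1: 110 + 25 = 135
  shelf 2: 105 = 105
  shelf 3: 100 = 100
  shelf 4: 95 = 95
  shelf 5: 90 = 90
  shelf 6: 85 = 85
  shelf 7: 85 = 85
  shelf 8: 85 = 85
  shelf 9: 70 + 55 = 125
Every load is within 135 cm, so 9 shelves suffice.

Yes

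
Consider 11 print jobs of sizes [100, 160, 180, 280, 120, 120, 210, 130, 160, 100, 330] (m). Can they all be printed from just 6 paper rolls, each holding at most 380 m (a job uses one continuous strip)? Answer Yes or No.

A valid assignment using 6 paper rolls:
  roll 1: 330 = 330
  roll 2: 280 + 100 = 380
  roll 3: 210 + 160 = 370
  roll 4: 180 + 160 = 340
  roll 5: 130 + 120 + 120 = 370
  roll 6: 100 = 100
Every load is within 380 m, so 6 paper rolls suffice.

Yes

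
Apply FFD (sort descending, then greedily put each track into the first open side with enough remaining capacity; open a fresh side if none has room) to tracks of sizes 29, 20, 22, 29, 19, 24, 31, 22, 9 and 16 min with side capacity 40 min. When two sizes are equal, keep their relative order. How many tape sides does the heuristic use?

Sorted descending: 31, 29, 29, 24, 22, 22, 20, 19, 16, 9.
  31 → side 1 (new)  [load 31/40]
  29 → side 2 (new)  [load 29/40]
  29 → side 3 (new)  [load 29/40]
  24 → side 4 (new)  [load 24/40]
  22 → side 5 (new)  [load 22/40]
  22 → side 6 (new)  [load 22/40]
  20 → side 7 (new)  [load 20/40]
  19 → side 7  [load 39/40]
  16 → side 4  [load 40/40]
  9 → side 1  [load 40/40]
7 tape sides opened.

7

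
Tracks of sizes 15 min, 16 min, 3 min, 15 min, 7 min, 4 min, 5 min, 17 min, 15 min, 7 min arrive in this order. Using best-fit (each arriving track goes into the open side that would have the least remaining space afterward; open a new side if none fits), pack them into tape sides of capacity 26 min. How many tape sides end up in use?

  15 → side 1 (new)  [load 15/26]
  16 → side 2 (new)  [load 16/26]
  3 → side 2  [load 19/26]
  15 → side 3 (new)  [load 15/26]
  7 → side 2  [load 26/26]
  4 → side 1  [load 19/26]
  5 → side 1  [load 24/26]
  17 → side 4 (new)  [load 17/26]
  15 → side 5 (new)  [load 15/26]
  7 → side 4  [load 24/26]
5 tape sides opened.

5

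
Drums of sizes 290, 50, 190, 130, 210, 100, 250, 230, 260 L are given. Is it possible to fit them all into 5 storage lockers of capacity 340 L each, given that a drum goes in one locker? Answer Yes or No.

Total = 1710 L; ⌈1710/340⌉ = 6.
At least 6 storage lockers are required, but only 5 are allowed.

No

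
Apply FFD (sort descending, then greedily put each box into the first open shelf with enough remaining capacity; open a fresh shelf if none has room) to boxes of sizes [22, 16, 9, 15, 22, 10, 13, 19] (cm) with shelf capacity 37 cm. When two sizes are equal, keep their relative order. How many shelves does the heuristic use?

Sorted descending: 22, 22, 19, 16, 15, 13, 10, 9.
  22 → shelf 1 (new)  [load 22/37]
  22 → shelf 2 (new)  [load 22/37]
  19 → shelf 3 (new)  [load 19/37]
  16 → shelf 3  [load 35/37]
  15 → shelf 1  [load 37/37]
  13 → shelf 2  [load 35/37]
  10 → shelf 4 (new)  [load 10/37]
  9 → shelf 4  [load 19/37]
4 shelves opened.

4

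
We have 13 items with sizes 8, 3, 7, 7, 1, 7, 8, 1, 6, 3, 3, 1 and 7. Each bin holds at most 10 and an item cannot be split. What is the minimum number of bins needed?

7

Total = 8 + 8 + 7 + 7 + 7 + 7 + 6 + 3 + 3 + 3 + 1 + 1 + 1 = 62.
Lower bound: ⌈62/10⌉ = 7 bins.
A packing using 7 bins:
  bin 1: 8 + 1 + 1 = 10
  bin 2: 8 + 1 = 9
  bin 3: 7 + 3 = 10
  bin 4: 7 + 3 = 10
  bin 5: 7 + 3 = 10
  bin 6: 7 = 7
  bin 7: 6 = 6
This matches the lower bound, so 7 is optimal.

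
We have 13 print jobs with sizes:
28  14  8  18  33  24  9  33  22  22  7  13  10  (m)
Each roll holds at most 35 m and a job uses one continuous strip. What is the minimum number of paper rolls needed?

Total = 33 + 33 + 28 + 24 + 22 + 22 + 18 + 14 + 13 + 10 + 9 + 8 + 7 = 241 m.
Lower bound: ⌈241/35⌉ = 7 paper rolls.
A packing using 8 paper rolls:
  roll 1: 33 = 33
  roll 2: 33 = 33
  roll 3: 28 + 7 = 35
  roll 4: 24 + 10 = 34
  roll 5: 22 + 13 = 35
  roll 6: 22 + 9 = 31
  roll 7: 18 + 14 = 32
  roll 8: 8 = 8
No arrangement into 7 paper rolls stays within capacity, so 8 is optimal.

8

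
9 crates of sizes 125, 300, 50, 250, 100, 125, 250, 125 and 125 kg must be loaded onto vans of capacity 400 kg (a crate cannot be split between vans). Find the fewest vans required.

Total = 300 + 250 + 250 + 125 + 125 + 125 + 125 + 100 + 50 = 1450 kg.
Lower bound: ⌈1450/400⌉ = 4 vans.
A packing using 4 vans:
  van 1: 300 + 100 = 400
  van 2: 250 + 125 = 375
  van 3: 250 + 125 = 375
  van 4: 125 + 125 + 50 = 300
This matches the lower bound, so 4 is optimal.

4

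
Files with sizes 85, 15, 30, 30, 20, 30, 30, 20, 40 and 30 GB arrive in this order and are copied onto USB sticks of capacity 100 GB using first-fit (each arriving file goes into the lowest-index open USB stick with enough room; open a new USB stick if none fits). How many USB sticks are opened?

  85 → USB stick 1 (new)  [load 85/100]
  15 → USB stick 1  [load 100/100]
  30 → USB stick 2 (new)  [load 30/100]
  30 → USB stick 2  [load 60/100]
  20 → USB stick 2  [load 80/100]
  30 → USB stick 3 (new)  [load 30/100]
  30 → USB stick 3  [load 60/100]
  20 → USB stick 2  [load 100/100]
  40 → USB stick 3  [load 100/100]
  30 → USB stick 4 (new)  [load 30/100]
4 USB sticks opened.

4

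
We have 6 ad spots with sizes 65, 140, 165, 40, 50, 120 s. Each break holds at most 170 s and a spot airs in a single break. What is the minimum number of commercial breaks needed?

4

Total = 165 + 140 + 120 + 65 + 50 + 40 = 580 s.
Lower bound: ⌈580/170⌉ = 4 commercial breaks.
A packing using 4 commercial breaks:
  break 1: 165 = 165
  break 2: 140 = 140
  break 3: 120 + 50 = 170
  break 4: 65 + 40 = 105
This matches the lower bound, so 4 is optimal.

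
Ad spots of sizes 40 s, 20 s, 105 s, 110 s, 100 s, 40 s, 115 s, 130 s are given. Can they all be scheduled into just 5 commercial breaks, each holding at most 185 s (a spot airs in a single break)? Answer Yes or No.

Yes

A valid assignment using 5 commercial breaks:
  break 1: 130 + 40 = 170
  break 2: 115 + 40 + 20 = 175
  break 3: 110 = 110
  break 4: 105 = 105
  break 5: 100 = 100
Every load is within 185 s, so 5 commercial breaks suffice.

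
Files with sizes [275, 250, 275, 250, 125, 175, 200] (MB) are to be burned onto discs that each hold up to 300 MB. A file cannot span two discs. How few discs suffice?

Total = 275 + 275 + 250 + 250 + 200 + 175 + 125 = 1550 MB.
Lower bound: ⌈1550/300⌉ = 6 discs.
A packing using 6 discs:
  disc 1: 275 = 275
  disc 2: 275 = 275
  disc 3: 250 = 250
  disc 4: 250 = 250
  disc 5: 200 = 200
  disc 6: 175 + 125 = 300
This matches the lower bound, so 6 is optimal.

6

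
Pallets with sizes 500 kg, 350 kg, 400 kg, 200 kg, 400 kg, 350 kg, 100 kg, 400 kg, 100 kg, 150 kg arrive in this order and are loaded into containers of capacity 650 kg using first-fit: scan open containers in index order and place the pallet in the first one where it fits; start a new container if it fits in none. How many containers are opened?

  500 → container 1 (new)  [load 500/650]
  350 → container 2 (new)  [load 350/650]
  400 → container 3 (new)  [load 400/650]
  200 → container 2  [load 550/650]
  400 → container 4 (new)  [load 400/650]
  350 → container 5 (new)  [load 350/650]
  100 → container 1  [load 600/650]
  400 → container 6 (new)  [load 400/650]
  100 → container 2  [load 650/650]
  150 → container 3  [load 550/650]
6 containers opened.

6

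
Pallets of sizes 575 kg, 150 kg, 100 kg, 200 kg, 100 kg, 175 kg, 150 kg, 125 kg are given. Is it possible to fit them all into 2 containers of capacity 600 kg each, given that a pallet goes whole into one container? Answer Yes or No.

No

Total = 1575 kg; ⌈1575/600⌉ = 3.
At least 3 containers are required, but only 2 are allowed.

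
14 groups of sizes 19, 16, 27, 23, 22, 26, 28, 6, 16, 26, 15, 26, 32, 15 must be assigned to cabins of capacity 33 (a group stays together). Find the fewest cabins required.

Total = 32 + 28 + 27 + 26 + 26 + 26 + 23 + 22 + 19 + 16 + 16 + 15 + 15 + 6 = 297.
Lower bound: ⌈297/33⌉ = 9 cabins.
A packing using 11 cabins:
  cabin 1: 32 = 32
  cabin 2: 28 = 28
  cabin 3: 27 + 6 = 33
  cabin 4: 26 = 26
  cabin 5: 26 = 26
  cabin 6: 26 = 26
  cabin 7: 23 = 23
  cabin 8: 22 = 22
  cabin 9: 19 = 19
  cabin 10: 16 + 16 = 32
  cabin 11: 15 + 15 = 30
No arrangement into 10 cabins stays within capacity, so 11 is optimal.

11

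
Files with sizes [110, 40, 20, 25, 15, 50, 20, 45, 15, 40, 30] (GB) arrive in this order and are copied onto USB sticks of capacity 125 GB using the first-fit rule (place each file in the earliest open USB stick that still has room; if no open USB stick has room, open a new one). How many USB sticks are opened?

  110 → USB stick 1 (new)  [load 110/125]
  40 → USB stick 2 (new)  [load 40/125]
  20 → USB stick 2  [load 60/125]
  25 → USB stick 2  [load 85/125]
  15 → USB stick 1  [load 125/125]
  50 → USB stick 3 (new)  [load 50/125]
  20 → USB stick 2  [load 105/125]
  45 → USB stick 3  [load 95/125]
  15 → USB stick 2  [load 120/125]
  40 → USB stick 4 (new)  [load 40/125]
  30 → USB stick 3  [load 125/125]
4 USB sticks opened.

4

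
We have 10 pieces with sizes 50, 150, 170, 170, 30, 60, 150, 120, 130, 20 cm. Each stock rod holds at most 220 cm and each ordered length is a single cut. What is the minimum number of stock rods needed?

6

Total = 170 + 170 + 150 + 150 + 130 + 120 + 60 + 50 + 30 + 20 = 1050 cm.
Lower bound: ⌈1050/220⌉ = 5 stock rods.
Also, 6 pieces each exceed 110 cm, and no two of those can share a stock rod, so at least 6 stock rods are needed.
A packing using 6 stock rods:
  stock rod 1: 170 + 50 = 220
  stock rod 2: 170 + 30 + 20 = 220
  stock rod 3: 150 + 60 = 210
  stock rod 4: 150 = 150
  stock rod 5: 130 = 130
  stock rod 6: 120 = 120
This matches the lower bound, so 6 is optimal.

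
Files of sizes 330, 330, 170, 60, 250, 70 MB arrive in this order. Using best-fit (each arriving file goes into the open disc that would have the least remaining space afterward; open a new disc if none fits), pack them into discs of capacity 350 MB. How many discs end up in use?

4

  330 → disc 1 (new)  [load 330/350]
  330 → disc 2 (new)  [load 330/350]
  170 → disc 3 (new)  [load 170/350]
  60 → disc 3  [load 230/350]
  250 → disc 4 (new)  [load 250/350]
  70 → disc 4  [load 320/350]
4 discs opened.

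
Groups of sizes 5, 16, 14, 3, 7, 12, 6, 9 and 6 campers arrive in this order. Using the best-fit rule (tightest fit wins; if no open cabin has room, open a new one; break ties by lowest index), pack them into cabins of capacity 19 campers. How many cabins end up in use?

5

  5 → cabin 1 (new)  [load 5/19]
  16 → cabin 2 (new)  [load 16/19]
  14 → cabin 1  [load 19/19]
  3 → cabin 2  [load 19/19]
  7 → cabin 3 (new)  [load 7/19]
  12 → cabin 3  [load 19/19]
  6 → cabin 4 (new)  [load 6/19]
  9 → cabin 4  [load 15/19]
  6 → cabin 5 (new)  [load 6/19]
5 cabins opened.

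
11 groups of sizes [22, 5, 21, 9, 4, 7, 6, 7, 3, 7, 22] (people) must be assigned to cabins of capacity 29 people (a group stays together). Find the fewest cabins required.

4

Total = 22 + 22 + 21 + 9 + 7 + 7 + 7 + 6 + 5 + 4 + 3 = 113 people.
Lower bound: ⌈113/29⌉ = 4 cabins.
A packing using 4 cabins:
  cabin 1: 22 + 7 = 29
  cabin 2: 22 + 7 = 29
  cabin 3: 21 + 7 = 28
  cabin 4: 9 + 6 + 5 + 4 + 3 = 27
This matches the lower bound, so 4 is optimal.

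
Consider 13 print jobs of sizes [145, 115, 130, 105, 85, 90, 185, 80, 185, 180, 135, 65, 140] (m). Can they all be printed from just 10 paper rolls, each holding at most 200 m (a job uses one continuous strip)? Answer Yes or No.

Yes

A valid assignment using 10 paper rolls:
  roll 1: 185 = 185
  roll 2: 185 = 185
  roll 3: 180 = 180
  roll 4: 145 = 145
  roll 5: 140 = 140
  roll 6: 135 + 65 = 200
  roll 7: 130 = 130
  roll 8: 115 + 85 = 200
  roll 9: 105 + 90 = 195
  roll 10: 80 = 80
Every load is within 200 m, so 10 paper rolls suffice.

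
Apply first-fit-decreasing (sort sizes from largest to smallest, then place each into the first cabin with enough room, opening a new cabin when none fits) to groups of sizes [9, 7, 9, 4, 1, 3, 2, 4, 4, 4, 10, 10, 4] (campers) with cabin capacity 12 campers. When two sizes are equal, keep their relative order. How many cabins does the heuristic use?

Sorted descending: 10, 10, 9, 9, 7, 4, 4, 4, 4, 4, 3, 2, 1.
  10 → cabin 1 (new)  [load 10/12]
  10 → cabin 2 (new)  [load 10/12]
  9 → cabin 3 (new)  [load 9/12]
  9 → cabin 4 (new)  [load 9/12]
  7 → cabin 5 (new)  [load 7/12]
  4 → cabin 5  [load 11/12]
  4 → cabin 6 (new)  [load 4/12]
  4 → cabin 6  [load 8/12]
  4 → cabin 6  [load 12/12]
  4 → cabin 7 (new)  [load 4/12]
  3 → cabin 3  [load 12/12]
  2 → cabin 1  [load 12/12]
  1 → cabin 2  [load 11/12]
7 cabins opened.

7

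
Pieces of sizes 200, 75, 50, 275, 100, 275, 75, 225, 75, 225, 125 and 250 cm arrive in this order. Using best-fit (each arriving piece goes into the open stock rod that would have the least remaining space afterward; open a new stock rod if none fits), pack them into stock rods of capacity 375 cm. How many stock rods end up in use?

  200 → stock rod 1 (new)  [load 200/375]
  75 → stock rod 1  [load 275/375]
  50 → stock rod 1  [load 325/375]
  275 → stock rod 2 (new)  [load 275/375]
  100 → stock rod 2  [load 375/375]
  275 → stock rod 3 (new)  [load 275/375]
  75 → stock rod 3  [load 350/375]
  225 → stock rod 4 (new)  [load 225/375]
  75 → stock rod 4  [load 300/375]
  225 → stock rod 5 (new)  [load 225/375]
  125 → stock rod 5  [load 350/375]
  250 → stock rod 6 (new)  [load 250/375]
6 stock rods opened.

6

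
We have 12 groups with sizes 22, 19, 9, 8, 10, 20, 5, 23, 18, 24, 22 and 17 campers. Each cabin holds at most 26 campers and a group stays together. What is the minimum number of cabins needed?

9

Total = 24 + 23 + 22 + 22 + 20 + 19 + 18 + 17 + 10 + 9 + 8 + 5 = 197 campers.
Lower bound: ⌈197/26⌉ = 8 cabins.
A packing using 9 cabins:
  cabin 1: 24 = 24
  cabin 2: 23 = 23
  cabin 3: 22 = 22
  cabin 4: 22 = 22
  cabin 5: 20 + 5 = 25
  cabin 6: 19 = 19
  cabin 7: 18 + 8 = 26
  cabin 8: 17 + 9 = 26
  cabin 9: 10 = 10
No arrangement into 8 cabins stays within capacity, so 9 is optimal.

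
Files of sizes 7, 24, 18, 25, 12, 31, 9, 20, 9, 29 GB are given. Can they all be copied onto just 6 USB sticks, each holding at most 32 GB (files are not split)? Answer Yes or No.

Total = 184 GB; ⌈184/32⌉ = 6.
The bound of 6 does not rule out 6, but exhaustive search shows no assignment into 6 USB sticks of capacity 32 GB exists — the minimum is 7.

No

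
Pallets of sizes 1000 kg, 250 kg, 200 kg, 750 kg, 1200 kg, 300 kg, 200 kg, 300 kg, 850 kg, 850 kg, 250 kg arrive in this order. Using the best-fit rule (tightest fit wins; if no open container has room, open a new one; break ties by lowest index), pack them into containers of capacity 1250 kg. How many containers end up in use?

  1000 → container 1 (new)  [load 1000/1250]
  250 → container 1  [load 1250/1250]
  200 → container 2 (new)  [load 200/1250]
  750 → container 2  [load 950/1250]
  1200 → container 3 (new)  [load 1200/1250]
  300 → container 2  [load 1250/1250]
  200 → container 4 (new)  [load 200/1250]
  300 → container 4  [load 500/1250]
  850 → container 5 (new)  [load 850/1250]
  850 → container 6 (new)  [load 850/1250]
  250 → container 5  [load 1100/1250]
6 containers opened.

6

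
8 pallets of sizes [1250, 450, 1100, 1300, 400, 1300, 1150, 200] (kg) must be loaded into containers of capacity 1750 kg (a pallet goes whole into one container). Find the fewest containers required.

5

Total = 1300 + 1300 + 1250 + 1150 + 1100 + 450 + 400 + 200 = 7150 kg.
Lower bound: ⌈7150/1750⌉ = 5 containers.
A packing using 5 containers:
  container 1: 1300 + 450 = 1750
  container 2: 1300 + 400 = 1700
  container 3: 1250 + 200 = 1450
  container 4: 1150 = 1150
  container 5: 1100 = 1100
This matches the lower bound, so 5 is optimal.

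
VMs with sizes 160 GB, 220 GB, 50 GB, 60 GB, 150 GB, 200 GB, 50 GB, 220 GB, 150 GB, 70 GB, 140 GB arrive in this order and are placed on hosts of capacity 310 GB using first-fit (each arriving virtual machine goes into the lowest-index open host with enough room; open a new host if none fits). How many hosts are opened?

  160 → host 1 (new)  [load 160/310]
  220 → host 2 (new)  [load 220/310]
  50 → host 1  [load 210/310]
  60 → host 1  [load 270/310]
  150 → host 3 (new)  [load 150/310]
  200 → host 4 (new)  [load 200/310]
  50 → host 2  [load 270/310]
  220 → host 5 (new)  [load 220/310]
  150 → host 3  [load 300/310]
  70 → host 4  [load 270/310]
  140 → host 6 (new)  [load 140/310]
6 hosts opened.

6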